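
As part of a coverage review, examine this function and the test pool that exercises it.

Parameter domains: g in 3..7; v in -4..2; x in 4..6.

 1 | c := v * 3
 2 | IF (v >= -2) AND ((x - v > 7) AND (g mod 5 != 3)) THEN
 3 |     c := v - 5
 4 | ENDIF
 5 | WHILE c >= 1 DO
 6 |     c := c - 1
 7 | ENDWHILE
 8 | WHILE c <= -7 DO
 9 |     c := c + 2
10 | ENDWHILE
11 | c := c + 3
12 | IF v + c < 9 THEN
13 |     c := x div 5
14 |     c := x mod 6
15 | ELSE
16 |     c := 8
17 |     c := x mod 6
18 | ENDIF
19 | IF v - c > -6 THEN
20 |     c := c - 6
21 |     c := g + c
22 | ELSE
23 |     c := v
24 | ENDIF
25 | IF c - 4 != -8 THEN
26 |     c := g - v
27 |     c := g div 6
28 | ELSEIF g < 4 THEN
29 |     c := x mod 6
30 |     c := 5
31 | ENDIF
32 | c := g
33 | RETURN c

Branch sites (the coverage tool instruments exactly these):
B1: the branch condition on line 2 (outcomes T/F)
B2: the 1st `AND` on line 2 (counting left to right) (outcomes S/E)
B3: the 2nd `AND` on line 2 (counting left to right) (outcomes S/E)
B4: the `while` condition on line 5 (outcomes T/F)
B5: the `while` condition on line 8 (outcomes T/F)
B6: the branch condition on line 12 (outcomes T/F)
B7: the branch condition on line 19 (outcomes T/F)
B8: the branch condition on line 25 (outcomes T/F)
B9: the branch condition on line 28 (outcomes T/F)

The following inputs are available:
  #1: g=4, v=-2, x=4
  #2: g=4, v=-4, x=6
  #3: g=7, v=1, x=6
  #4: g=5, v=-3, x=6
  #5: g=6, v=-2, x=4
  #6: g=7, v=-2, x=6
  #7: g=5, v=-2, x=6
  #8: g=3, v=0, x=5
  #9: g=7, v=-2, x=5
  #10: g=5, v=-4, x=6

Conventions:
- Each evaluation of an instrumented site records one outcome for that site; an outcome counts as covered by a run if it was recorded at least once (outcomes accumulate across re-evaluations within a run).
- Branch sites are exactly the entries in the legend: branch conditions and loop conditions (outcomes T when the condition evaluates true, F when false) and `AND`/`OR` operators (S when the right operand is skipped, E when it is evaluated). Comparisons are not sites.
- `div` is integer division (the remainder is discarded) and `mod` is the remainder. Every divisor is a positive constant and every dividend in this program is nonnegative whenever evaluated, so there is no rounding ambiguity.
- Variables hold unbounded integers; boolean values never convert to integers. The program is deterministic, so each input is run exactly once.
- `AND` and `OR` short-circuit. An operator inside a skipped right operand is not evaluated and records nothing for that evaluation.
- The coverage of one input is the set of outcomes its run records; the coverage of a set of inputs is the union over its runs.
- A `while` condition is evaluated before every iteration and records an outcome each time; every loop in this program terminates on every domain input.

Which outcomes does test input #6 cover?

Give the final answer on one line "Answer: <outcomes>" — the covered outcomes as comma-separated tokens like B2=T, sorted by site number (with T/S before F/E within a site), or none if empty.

Event log for input #6 (g=7, v=-2, x=6):
  B2->E, B3->E, B1->T, B4->F, B5->T, B5->F, B6->T, B7->T, B8->T
distinct outcomes covered: B1=T, B2=E, B3=E, B4=F, B5=T, B5=F, B6=T, B7=T, B8=T

Answer: B1=T, B2=E, B3=E, B4=F, B5=T, B5=F, B6=T, B7=T, B8=T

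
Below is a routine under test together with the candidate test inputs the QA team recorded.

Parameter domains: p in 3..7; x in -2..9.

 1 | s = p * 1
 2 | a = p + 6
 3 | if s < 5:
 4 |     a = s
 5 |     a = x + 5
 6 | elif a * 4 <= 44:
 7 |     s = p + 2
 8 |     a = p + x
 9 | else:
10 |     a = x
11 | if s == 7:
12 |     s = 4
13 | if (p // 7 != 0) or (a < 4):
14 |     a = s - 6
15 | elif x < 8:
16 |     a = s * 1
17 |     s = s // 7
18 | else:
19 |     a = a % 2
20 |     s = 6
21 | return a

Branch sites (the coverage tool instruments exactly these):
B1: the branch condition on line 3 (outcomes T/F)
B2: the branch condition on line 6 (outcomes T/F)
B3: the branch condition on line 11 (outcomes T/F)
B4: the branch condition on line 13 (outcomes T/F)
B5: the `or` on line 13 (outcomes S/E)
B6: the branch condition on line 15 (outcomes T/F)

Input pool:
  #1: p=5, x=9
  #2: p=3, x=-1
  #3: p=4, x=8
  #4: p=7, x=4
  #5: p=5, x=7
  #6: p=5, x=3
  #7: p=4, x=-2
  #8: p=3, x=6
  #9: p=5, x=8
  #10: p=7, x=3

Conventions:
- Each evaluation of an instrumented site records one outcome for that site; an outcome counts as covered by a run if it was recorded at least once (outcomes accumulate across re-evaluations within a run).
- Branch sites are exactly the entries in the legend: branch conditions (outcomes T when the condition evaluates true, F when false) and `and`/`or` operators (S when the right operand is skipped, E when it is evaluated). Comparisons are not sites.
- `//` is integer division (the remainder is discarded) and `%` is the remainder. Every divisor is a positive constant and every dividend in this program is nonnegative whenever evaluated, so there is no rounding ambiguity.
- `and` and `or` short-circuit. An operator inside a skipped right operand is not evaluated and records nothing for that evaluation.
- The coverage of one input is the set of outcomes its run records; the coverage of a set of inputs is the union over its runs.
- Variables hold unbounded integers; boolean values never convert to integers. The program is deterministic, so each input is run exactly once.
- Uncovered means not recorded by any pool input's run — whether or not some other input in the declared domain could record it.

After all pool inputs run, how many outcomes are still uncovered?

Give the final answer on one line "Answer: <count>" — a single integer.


input #1, p=5, x=9: events B1->F, B2->T, B3->T, B5->E, B4->F, B6->F; outcomes B1=F, B2=T, B3=T, B4=F, B5=E, B6=F
input #2, p=3, x=-1: events B1->T, B3->F, B5->E, B4->F, B6->T; outcomes B1=T, B3=F, B4=F, B5=E, B6=T
input #3, p=4, x=8: events B1->T, B3->F, B5->E, B4->F, B6->F; outcomes B1=T, B3=F, B4=F, B5=E, B6=F
input #4, p=7, x=4: events B1->F, B2->F, B3->T, B5->S, B4->T; outcomes B1=F, B2=F, B3=T, B4=T, B5=S
input #5, p=5, x=7: events B1->F, B2->T, B3->T, B5->E, B4->F, B6->T; outcomes B1=F, B2=T, B3=T, B4=F, B5=E, B6=T
input #6, p=5, x=3: events B1->F, B2->T, B3->T, B5->E, B4->F, B6->T; outcomes B1=F, B2=T, B3=T, B4=F, B5=E, B6=T
input #7, p=4, x=-2: events B1->T, B3->F, B5->E, B4->T; outcomes B1=T, B3=F, B4=T, B5=E
input #8, p=3, x=6: events B1->T, B3->F, B5->E, B4->F, B6->T; outcomes B1=T, B3=F, B4=F, B5=E, B6=T
input #9, p=5, x=8: events B1->F, B2->T, B3->T, B5->E, B4->F, B6->F; outcomes B1=F, B2=T, B3=T, B4=F, B5=E, B6=F
input #10, p=7, x=3: events B1->F, B2->F, B3->T, B5->S, B4->T; outcomes B1=F, B2=F, B3=T, B4=T, B5=S
union over the pool: B1=T, B1=F, B2=T, B2=F, B3=T, B3=F, B4=T, B4=F, B5=S, B5=E, B6=T, B6=F
uncovered (0 of 12): none
Answer: 0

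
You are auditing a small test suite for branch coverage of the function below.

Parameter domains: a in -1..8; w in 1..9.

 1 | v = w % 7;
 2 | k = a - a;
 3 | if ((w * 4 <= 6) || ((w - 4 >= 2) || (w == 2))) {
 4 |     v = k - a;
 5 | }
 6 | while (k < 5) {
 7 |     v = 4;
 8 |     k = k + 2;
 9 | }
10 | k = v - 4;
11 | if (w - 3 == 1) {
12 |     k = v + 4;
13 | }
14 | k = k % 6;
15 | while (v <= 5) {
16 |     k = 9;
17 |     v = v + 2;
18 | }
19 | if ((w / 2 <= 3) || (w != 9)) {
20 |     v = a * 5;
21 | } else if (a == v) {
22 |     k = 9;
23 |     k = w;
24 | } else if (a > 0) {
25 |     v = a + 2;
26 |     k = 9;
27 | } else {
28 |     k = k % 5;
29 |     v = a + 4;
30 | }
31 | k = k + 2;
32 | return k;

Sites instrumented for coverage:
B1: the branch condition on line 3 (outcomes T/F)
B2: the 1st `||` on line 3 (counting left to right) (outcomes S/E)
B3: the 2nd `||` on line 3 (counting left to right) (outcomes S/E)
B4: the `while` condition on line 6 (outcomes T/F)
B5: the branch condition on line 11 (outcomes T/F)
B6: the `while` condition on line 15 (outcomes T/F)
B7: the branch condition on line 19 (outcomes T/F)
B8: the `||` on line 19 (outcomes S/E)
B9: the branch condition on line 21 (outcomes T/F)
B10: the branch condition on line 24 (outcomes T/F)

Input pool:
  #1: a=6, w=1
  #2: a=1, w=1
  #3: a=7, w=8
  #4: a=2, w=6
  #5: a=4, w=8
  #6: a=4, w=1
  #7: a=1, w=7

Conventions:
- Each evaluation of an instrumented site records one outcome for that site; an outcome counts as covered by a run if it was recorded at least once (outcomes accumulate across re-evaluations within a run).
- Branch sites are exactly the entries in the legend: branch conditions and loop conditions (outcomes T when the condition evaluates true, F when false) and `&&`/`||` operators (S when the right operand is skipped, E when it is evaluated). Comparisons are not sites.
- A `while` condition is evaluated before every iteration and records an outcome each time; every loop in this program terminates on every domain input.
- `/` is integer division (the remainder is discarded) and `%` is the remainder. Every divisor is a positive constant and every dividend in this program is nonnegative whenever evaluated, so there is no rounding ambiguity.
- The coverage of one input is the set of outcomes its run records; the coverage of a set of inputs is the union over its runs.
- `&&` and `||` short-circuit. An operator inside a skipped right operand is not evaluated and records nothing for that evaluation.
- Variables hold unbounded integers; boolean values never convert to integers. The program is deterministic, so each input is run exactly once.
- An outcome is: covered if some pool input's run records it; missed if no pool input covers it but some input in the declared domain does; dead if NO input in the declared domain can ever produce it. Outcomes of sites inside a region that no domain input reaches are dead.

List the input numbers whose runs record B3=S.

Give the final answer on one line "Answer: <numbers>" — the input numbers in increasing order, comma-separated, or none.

input #1 (a=6, w=1): never hits B3=S
input #2 (a=1, w=1): never hits B3=S
input #3 (a=7, w=8): hits B3=S
input #4 (a=2, w=6): hits B3=S
input #5 (a=4, w=8): hits B3=S
input #6 (a=4, w=1): never hits B3=S
input #7 (a=1, w=7): hits B3=S

Answer: 3, 4, 5, 7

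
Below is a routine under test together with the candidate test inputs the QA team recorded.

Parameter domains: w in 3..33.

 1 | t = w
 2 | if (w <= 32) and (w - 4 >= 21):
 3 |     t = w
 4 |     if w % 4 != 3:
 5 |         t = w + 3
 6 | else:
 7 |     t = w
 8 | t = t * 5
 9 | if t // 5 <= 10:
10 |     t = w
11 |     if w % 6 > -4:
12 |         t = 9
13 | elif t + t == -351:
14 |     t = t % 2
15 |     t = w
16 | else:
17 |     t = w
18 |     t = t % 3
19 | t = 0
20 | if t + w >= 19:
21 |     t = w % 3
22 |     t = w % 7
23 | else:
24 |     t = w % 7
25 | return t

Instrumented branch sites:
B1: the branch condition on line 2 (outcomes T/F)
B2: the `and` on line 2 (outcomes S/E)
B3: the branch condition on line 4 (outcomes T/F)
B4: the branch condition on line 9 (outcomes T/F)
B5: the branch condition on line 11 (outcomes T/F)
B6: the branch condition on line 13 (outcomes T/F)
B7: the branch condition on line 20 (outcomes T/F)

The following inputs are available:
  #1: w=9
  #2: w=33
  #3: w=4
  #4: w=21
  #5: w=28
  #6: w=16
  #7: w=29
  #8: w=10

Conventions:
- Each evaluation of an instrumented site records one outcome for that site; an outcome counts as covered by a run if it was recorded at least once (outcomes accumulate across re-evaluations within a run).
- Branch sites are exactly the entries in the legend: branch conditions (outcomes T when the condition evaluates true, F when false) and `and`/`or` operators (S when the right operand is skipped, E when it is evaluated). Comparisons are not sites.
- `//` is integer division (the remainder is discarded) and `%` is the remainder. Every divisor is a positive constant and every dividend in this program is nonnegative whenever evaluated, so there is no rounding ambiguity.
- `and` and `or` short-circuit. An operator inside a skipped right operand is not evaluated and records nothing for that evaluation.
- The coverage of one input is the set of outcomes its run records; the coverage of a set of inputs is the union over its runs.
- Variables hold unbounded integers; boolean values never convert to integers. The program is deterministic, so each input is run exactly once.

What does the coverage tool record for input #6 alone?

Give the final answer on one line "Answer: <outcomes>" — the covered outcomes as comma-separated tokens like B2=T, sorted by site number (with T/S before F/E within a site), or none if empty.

Running input #6 (w=16), event by event:
  B2->E, B1->F, B4->F, B6->F, B7->F
deduplicating events, the covered set is: B1=F, B2=E, B4=F, B6=F, B7=F

Answer: B1=F, B2=E, B4=F, B6=F, B7=F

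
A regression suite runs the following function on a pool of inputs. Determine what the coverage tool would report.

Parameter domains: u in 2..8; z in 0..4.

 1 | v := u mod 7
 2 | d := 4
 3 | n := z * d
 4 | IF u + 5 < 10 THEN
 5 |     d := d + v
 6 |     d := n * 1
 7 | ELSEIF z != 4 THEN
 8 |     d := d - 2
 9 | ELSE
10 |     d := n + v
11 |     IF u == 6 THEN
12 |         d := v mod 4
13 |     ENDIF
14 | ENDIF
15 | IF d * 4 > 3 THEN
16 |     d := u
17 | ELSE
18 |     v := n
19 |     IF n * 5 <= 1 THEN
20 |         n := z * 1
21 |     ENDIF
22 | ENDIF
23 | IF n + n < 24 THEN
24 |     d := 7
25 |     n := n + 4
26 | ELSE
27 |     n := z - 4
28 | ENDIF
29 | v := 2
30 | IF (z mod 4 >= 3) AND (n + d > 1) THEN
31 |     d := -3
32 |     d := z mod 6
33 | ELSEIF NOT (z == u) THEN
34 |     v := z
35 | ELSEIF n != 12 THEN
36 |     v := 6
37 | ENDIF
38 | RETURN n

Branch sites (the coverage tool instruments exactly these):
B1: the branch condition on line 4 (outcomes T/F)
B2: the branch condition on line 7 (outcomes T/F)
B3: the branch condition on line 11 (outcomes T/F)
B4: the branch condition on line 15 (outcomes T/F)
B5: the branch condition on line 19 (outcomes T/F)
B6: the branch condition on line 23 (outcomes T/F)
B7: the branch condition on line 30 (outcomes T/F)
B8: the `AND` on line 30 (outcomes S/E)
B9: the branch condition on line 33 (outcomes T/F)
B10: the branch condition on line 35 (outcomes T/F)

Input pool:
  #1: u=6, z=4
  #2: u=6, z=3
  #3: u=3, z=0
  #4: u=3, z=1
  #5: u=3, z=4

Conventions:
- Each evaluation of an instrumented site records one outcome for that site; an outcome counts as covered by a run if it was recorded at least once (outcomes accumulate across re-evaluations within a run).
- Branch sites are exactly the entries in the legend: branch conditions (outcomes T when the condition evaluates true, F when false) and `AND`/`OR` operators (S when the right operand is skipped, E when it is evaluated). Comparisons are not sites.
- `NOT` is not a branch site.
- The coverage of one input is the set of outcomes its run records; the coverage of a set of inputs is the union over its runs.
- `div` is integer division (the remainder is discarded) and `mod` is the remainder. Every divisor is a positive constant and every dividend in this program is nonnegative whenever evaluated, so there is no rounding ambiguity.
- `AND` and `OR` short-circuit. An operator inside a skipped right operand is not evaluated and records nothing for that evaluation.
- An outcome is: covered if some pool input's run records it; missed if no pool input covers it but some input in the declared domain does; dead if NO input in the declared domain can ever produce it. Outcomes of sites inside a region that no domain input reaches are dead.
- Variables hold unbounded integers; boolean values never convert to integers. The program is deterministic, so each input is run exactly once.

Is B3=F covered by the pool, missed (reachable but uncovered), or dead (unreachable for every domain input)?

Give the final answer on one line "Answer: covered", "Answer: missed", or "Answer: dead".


no pool input records B3=F
but domain input (u=5, z=4) does record it -> reachable, so missed
Answer: missed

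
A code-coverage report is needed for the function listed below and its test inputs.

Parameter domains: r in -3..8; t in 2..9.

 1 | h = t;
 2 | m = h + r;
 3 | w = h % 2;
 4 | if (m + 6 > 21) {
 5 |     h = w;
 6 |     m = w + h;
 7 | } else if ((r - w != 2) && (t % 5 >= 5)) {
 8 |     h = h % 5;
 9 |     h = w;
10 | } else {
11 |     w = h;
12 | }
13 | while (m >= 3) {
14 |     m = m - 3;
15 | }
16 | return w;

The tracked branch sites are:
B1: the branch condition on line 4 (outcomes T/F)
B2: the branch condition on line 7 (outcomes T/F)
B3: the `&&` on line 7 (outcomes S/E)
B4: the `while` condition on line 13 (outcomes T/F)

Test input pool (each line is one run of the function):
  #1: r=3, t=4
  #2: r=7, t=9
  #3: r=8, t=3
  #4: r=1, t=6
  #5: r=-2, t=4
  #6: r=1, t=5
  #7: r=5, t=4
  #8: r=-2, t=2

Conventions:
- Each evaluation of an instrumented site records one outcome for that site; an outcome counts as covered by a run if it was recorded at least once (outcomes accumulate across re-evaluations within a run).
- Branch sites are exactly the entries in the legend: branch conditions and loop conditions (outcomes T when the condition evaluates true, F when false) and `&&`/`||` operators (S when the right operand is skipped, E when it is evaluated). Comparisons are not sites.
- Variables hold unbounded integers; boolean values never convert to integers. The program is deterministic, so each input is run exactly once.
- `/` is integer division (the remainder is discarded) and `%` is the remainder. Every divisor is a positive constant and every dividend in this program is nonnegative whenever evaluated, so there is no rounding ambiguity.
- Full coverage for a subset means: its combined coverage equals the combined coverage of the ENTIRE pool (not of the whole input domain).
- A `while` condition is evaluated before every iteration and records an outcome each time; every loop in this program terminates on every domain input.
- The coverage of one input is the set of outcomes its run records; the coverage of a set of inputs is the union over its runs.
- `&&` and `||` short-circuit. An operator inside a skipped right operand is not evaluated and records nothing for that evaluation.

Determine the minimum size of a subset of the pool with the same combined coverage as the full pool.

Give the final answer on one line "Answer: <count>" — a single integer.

run #1 (r=3, t=4) runs B1->F, B3->E, B2->F, B4->T, B4->T, B4->F; records B1=F, B2=F, B3=E, B4=T, B4=F
run #2 (r=7, t=9) runs B1->T, B4->F; records B1=T, B4=F
run #3 (r=8, t=3) runs B1->F, B3->E, B2->F, B4->T, B4->T, B4->T, B4->F; records B1=F, B2=F, B3=E, B4=T, B4=F
run #4 (r=1, t=6) runs B1->F, B3->E, B2->F, B4->T, B4->T, B4->F; records B1=F, B2=F, B3=E, B4=T, B4=F
run #5 (r=-2, t=4) runs B1->F, B3->E, B2->F, B4->F; records B1=F, B2=F, B3=E, B4=F
run #6 (r=1, t=5) runs B1->F, B3->E, B2->F, B4->T, B4->T, B4->F; records B1=F, B2=F, B3=E, B4=T, B4=F
run #7 (r=5, t=4) runs B1->F, B3->E, B2->F, B4->T, B4->T, B4->T, B4->F; records B1=F, B2=F, B3=E, B4=T, B4=F
run #8 (r=-2, t=2) runs B1->F, B3->E, B2->F, B4->F; records B1=F, B2=F, B3=E, B4=F
union over all inputs: B1=T, B1=F, B2=F, B3=E, B4=T, B4=F (6 outcomes)
size 1 is not enough: best union over all size-1 subsets is 5/6
the canonical winner is {1, 2}: size 2, full 6-outcome coverage, earliest index list among size-2 covers

Answer: 2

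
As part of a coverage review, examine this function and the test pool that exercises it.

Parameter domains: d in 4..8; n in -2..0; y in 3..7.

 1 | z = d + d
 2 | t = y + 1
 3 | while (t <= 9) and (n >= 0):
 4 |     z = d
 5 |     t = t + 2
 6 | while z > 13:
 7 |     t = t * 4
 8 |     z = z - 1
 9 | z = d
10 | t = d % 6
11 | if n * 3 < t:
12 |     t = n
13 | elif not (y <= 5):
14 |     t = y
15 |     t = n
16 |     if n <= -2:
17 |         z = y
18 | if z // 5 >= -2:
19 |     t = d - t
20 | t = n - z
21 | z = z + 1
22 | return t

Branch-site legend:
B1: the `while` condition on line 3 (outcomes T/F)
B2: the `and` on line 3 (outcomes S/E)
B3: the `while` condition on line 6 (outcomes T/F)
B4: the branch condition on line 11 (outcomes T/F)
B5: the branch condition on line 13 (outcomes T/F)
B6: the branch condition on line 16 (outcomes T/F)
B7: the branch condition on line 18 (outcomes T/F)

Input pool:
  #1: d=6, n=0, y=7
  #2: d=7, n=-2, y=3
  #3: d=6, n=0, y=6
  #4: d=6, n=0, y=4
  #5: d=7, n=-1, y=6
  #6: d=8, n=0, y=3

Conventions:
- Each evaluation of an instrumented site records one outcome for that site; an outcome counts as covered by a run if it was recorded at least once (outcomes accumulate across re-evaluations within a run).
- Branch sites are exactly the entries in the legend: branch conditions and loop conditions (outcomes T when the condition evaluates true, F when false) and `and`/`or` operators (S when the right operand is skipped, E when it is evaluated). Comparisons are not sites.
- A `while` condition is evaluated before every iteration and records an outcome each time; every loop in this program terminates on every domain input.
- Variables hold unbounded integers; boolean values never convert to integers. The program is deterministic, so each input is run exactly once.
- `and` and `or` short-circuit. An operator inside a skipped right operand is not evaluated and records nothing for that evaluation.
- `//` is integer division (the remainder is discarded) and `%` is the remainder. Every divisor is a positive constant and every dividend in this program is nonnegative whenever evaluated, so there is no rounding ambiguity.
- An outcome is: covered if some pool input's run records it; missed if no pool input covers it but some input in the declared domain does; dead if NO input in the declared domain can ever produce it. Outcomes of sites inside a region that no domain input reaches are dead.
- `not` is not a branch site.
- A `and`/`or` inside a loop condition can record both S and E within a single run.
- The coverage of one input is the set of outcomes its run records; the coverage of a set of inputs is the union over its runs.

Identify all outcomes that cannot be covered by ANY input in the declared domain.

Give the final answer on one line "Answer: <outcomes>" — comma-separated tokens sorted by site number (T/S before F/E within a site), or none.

sweeping the full domain (75 inputs) for each outcome:
  B6=T: unreachable across the whole domain -> dead
  B7=F: unreachable across the whole domain -> dead
  reachable outcomes have witnesses, e.g. B1=T (e.g. d=4, n=0, y=3), B1=F (e.g. d=4, n=-2, y=3), B2=S (e.g. d=4, n=0, y=3), B2=E (e.g. d=4, n=-2, y=3)

Answer: B6=T, B7=F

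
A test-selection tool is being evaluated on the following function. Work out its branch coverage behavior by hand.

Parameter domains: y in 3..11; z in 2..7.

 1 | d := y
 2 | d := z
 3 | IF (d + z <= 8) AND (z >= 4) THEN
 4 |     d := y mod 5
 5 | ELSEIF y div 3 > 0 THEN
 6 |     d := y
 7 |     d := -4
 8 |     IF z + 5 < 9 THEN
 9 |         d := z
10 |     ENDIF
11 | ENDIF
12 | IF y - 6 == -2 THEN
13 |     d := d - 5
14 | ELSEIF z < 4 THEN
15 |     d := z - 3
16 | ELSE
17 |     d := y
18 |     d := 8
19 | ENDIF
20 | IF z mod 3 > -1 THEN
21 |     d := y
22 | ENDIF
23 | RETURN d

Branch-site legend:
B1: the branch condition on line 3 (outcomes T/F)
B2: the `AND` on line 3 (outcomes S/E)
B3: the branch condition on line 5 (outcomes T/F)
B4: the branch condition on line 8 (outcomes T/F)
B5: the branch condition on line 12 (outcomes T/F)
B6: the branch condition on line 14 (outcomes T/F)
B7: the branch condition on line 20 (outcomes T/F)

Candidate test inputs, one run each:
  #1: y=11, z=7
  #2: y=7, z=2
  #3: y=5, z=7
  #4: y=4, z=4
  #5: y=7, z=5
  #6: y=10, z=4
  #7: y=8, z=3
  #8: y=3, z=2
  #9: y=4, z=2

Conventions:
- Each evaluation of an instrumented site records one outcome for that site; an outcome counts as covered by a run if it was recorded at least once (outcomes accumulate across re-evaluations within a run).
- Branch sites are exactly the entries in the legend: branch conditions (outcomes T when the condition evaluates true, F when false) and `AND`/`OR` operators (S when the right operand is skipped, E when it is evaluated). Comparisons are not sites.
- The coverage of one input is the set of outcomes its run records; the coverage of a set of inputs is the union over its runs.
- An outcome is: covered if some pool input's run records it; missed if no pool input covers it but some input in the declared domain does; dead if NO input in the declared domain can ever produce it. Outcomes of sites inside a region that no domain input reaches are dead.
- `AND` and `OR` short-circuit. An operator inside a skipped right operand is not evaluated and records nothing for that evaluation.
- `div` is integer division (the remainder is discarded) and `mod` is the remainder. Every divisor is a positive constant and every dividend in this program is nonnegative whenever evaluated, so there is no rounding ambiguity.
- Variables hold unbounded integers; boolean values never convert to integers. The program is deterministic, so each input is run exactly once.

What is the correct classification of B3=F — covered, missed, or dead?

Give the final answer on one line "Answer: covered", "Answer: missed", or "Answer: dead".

no pool input records B3=F
checking all 54 inputs in the declared domain: B3=F is never recorded -> dead

Answer: dead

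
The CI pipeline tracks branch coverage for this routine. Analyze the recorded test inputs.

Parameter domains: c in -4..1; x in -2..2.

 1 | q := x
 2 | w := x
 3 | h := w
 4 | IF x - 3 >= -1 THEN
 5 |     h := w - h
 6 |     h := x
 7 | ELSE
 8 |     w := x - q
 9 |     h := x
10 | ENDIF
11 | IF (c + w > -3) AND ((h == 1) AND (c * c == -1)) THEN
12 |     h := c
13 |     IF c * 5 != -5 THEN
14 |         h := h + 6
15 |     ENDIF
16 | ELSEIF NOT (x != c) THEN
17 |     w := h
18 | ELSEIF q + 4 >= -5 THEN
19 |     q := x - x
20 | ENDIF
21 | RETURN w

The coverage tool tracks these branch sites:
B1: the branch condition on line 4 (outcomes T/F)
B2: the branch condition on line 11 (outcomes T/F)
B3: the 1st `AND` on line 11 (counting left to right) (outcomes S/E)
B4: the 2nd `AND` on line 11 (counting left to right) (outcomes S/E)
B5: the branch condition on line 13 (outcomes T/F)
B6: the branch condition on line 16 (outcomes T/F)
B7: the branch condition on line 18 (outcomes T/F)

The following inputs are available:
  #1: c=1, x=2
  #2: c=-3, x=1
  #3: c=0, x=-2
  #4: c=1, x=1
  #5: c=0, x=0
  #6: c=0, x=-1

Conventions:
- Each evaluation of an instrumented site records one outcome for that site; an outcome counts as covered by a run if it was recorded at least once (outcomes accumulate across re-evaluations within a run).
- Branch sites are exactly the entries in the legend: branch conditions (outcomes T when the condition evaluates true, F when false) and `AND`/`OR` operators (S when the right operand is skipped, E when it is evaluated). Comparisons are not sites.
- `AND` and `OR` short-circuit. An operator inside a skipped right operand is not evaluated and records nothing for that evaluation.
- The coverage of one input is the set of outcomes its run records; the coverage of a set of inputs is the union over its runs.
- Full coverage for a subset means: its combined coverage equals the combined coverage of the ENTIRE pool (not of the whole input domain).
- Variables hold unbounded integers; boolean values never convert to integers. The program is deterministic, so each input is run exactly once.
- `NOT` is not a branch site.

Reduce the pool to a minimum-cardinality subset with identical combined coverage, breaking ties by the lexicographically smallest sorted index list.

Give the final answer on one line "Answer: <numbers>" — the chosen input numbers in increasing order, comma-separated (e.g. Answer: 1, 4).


run #1 (c=1, x=2) runs B1->T, B3->E, B4->S, B2->F, B6->F, B7->T; records B1=T, B2=F, B3=E, B4=S, B6=F, B7=T
run #2 (c=-3, x=1) runs B1->F, B3->S, B2->F, B6->F, B7->T; records B1=F, B2=F, B3=S, B6=F, B7=T
run #3 (c=0, x=-2) runs B1->F, B3->E, B4->S, B2->F, B6->F, B7->T; records B1=F, B2=F, B3=E, B4=S, B6=F, B7=T
run #4 (c=1, x=1) runs B1->F, B3->E, B4->E, B2->F, B6->T; records B1=F, B2=F, B3=E, B4=E, B6=T
run #5 (c=0, x=0) runs B1->F, B3->E, B4->S, B2->F, B6->T; records B1=F, B2=F, B3=E, B4=S, B6=T
run #6 (c=0, x=-1) runs B1->F, B3->E, B4->S, B2->F, B6->F, B7->T; records B1=F, B2=F, B3=E, B4=S, B6=F, B7=T
the full pool covers 10 outcomes: B1=T, B1=F, B2=F, B3=S, B3=E, B4=S, B4=E, B6=T, B6=F, B7=T
every size-1 subset falls short of the 10 outcomes (best: 6/10)
every size-2 subset falls short of the 10 outcomes (best: 9/10)
size 3: inputs {1, 2, 4} cover all 10 outcomes, and no lexicographically smaller subset of this size does
Answer: 1, 2, 4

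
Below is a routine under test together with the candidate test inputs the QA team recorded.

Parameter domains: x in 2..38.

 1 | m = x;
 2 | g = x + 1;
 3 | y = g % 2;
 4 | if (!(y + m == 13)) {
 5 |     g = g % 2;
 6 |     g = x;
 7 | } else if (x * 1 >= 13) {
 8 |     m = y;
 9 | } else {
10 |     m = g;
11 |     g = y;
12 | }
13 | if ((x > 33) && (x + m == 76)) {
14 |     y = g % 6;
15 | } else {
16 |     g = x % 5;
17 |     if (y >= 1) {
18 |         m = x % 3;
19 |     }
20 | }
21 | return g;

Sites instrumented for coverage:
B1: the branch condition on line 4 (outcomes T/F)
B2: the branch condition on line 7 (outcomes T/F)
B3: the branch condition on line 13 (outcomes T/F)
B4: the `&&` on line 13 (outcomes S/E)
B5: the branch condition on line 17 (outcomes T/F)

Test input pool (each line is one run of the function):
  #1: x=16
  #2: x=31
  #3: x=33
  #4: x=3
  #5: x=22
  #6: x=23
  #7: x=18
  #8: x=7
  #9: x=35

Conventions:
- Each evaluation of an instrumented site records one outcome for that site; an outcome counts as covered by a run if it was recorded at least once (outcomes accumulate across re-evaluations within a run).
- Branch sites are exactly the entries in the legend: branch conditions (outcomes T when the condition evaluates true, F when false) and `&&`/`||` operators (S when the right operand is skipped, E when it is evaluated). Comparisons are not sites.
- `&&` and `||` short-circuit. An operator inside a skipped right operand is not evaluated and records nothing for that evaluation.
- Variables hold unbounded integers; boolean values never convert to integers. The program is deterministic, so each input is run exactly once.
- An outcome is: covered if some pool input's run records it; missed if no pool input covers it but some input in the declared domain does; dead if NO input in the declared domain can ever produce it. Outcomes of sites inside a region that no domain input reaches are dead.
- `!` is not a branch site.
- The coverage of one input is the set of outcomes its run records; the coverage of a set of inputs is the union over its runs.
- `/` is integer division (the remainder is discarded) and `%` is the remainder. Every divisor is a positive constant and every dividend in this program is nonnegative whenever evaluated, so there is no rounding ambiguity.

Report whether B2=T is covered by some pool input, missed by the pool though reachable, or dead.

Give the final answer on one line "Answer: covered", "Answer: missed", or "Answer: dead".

no pool input records B2=T
but domain input (x=13) does record it -> reachable, so missed

Answer: missed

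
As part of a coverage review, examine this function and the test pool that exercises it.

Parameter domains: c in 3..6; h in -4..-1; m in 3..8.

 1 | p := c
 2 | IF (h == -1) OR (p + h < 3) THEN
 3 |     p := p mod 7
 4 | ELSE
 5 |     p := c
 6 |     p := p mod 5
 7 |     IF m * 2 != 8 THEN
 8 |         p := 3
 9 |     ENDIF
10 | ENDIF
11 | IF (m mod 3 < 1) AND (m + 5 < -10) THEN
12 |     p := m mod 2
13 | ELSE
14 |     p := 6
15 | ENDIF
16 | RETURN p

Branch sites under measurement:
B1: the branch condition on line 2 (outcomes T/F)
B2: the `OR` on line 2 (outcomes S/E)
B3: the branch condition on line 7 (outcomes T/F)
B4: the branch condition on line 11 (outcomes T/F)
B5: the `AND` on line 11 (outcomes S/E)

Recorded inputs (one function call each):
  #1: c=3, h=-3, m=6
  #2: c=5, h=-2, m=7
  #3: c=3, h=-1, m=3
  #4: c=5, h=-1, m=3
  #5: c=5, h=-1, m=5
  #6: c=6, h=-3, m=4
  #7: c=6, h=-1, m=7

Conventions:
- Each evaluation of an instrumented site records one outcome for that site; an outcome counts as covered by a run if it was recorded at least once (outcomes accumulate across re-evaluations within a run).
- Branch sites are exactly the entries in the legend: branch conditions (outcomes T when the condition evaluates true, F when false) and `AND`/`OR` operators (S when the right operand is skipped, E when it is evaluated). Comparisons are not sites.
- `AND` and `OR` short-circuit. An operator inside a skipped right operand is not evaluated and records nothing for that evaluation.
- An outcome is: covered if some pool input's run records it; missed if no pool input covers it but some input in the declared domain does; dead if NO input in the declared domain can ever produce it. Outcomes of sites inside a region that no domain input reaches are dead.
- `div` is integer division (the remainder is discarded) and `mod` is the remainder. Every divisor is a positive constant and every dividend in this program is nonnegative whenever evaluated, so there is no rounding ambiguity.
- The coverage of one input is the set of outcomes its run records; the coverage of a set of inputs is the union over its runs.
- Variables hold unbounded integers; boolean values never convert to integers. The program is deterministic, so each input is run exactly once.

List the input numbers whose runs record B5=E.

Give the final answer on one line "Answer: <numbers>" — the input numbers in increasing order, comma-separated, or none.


input #1 (c=3, h=-3, m=6): covers B5=E
input #2 (c=5, h=-2, m=7): misses B5=E
input #3 (c=3, h=-1, m=3): covers B5=E
input #4 (c=5, h=-1, m=3): covers B5=E
input #5 (c=5, h=-1, m=5): misses B5=E
input #6 (c=6, h=-3, m=4): misses B5=E
input #7 (c=6, h=-1, m=7): misses B5=E
Answer: 1, 3, 4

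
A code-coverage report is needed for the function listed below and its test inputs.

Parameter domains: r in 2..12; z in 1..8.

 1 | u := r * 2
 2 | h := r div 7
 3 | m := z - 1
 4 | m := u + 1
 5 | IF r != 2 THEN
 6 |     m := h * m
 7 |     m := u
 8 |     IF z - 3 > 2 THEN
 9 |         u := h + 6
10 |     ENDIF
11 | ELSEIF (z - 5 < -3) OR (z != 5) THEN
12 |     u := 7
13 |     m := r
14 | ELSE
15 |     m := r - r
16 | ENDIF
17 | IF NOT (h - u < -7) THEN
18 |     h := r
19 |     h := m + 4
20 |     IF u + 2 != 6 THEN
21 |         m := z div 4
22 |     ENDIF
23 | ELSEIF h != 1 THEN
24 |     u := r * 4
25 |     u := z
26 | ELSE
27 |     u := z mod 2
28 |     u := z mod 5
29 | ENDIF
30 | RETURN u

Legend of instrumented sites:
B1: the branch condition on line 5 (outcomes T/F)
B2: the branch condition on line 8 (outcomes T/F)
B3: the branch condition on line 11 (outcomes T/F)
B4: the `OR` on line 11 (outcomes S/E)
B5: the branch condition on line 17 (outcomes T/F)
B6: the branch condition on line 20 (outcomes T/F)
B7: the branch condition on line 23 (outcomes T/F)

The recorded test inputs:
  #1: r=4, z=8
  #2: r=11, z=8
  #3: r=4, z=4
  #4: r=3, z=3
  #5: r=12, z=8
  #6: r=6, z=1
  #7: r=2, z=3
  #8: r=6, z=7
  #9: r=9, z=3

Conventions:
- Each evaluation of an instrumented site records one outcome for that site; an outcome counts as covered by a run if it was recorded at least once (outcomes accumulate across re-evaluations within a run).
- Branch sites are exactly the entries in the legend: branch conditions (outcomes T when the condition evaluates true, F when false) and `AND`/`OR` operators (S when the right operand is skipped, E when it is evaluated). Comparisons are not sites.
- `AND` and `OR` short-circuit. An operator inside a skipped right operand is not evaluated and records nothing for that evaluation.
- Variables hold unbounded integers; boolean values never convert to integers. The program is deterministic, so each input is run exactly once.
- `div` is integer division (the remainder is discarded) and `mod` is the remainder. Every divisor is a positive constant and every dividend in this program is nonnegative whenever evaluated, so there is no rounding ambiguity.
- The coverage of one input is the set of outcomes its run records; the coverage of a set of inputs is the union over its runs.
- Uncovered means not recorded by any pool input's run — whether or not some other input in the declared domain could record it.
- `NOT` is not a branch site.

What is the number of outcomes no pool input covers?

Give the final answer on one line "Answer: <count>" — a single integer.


test 1 (r=4, z=8) fires B1->T, B2->T, B5->T, B6->T; hits B1=T, B2=T, B5=T, B6=T
test 2 (r=11, z=8) fires B1->T, B2->T, B5->T, B6->T; hits B1=T, B2=T, B5=T, B6=T
test 3 (r=4, z=4) fires B1->T, B2->F, B5->F, B7->T; hits B1=T, B2=F, B5=F, B7=T
test 4 (r=3, z=3) fires B1->T, B2->F, B5->T, B6->T; hits B1=T, B2=F, B5=T, B6=T
test 5 (r=12, z=8) fires B1->T, B2->T, B5->T, B6->T; hits B1=T, B2=T, B5=T, B6=T
test 6 (r=6, z=1) fires B1->T, B2->F, B5->F, B7->T; hits B1=T, B2=F, B5=F, B7=T
test 7 (r=2, z=3) fires B1->F, B4->E, B3->T, B5->T, B6->T; hits B1=F, B3=T, B4=E, B5=T, B6=T
test 8 (r=6, z=7) fires B1->T, B2->T, B5->T, B6->T; hits B1=T, B2=T, B5=T, B6=T
test 9 (r=9, z=3) fires B1->T, B2->F, B5->F, B7->F; hits B1=T, B2=F, B5=F, B7=F
union over the pool: B1=T, B1=F, B2=T, B2=F, B3=T, B4=E, B5=T, B5=F, B6=T, B7=T, B7=F
uncovered (3 of 14): B3=F, B4=S, B6=F
Answer: 3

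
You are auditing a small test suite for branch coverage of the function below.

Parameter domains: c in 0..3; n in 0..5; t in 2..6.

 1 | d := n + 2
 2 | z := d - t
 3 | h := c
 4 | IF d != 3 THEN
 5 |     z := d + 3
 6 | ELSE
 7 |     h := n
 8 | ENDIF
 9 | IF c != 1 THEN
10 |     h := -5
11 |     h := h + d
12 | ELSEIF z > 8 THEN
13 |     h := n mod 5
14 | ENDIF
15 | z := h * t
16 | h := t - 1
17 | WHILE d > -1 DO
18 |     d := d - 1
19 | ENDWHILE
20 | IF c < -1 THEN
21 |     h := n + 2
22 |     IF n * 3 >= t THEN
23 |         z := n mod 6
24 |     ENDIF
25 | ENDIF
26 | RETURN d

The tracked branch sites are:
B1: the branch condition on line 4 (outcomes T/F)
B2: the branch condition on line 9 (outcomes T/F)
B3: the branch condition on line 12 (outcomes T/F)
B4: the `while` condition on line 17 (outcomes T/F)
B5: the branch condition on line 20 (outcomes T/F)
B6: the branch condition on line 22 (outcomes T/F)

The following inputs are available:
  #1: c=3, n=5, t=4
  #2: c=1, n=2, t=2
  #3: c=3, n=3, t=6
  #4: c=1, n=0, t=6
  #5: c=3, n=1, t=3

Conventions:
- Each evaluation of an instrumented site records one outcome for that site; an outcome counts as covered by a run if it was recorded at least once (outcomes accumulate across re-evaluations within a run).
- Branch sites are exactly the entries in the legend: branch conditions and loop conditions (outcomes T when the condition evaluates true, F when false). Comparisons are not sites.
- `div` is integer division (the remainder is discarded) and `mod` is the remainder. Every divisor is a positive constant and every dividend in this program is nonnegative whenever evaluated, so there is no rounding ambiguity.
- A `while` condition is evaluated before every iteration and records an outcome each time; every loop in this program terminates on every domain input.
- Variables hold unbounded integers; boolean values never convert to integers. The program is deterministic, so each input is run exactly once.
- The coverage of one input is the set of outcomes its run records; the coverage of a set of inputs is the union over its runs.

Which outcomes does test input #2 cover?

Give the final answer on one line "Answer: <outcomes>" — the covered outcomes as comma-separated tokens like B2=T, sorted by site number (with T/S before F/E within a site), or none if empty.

Simulating input #2 (c=1, n=2, t=2) step by step:
  B1->T, B2->F, B3->F, B4->T, B4->T, B4->T, B4->T, B4->T, B4->F, B5->F
collecting distinct outcomes: B1=T, B2=F, B3=F, B4=T, B4=F, B5=F

Answer: B1=T, B2=F, B3=F, B4=T, B4=F, B5=F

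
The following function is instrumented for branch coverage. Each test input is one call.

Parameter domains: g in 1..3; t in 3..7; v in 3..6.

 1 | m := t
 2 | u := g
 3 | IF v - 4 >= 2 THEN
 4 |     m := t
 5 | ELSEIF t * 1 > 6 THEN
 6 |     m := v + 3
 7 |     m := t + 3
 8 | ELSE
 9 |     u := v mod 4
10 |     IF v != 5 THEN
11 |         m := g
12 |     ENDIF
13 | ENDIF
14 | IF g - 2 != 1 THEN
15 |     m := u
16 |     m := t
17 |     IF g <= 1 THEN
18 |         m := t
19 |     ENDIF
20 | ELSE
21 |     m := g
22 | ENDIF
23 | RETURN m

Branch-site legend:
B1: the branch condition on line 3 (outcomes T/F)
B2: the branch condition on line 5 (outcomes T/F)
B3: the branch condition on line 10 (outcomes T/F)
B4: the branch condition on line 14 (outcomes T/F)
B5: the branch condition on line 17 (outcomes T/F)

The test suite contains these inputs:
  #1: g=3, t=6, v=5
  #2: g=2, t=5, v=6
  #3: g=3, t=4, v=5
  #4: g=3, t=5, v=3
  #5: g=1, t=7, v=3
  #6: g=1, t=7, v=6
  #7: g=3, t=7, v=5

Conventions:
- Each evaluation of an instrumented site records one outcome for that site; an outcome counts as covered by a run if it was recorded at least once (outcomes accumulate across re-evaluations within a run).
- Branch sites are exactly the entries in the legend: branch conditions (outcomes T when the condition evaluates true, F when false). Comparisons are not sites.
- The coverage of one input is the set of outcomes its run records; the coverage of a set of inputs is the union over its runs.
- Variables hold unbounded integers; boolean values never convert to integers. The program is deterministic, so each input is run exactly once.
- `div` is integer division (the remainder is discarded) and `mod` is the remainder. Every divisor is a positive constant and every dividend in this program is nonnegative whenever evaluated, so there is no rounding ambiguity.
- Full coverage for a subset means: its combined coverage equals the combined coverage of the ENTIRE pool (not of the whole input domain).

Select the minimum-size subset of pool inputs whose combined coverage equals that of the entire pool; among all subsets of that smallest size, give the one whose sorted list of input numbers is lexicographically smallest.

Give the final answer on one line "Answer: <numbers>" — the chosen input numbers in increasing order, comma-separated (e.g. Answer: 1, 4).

test 1 (g=3, t=6, v=5) fires B1->F, B2->F, B3->F, B4->F; hits B1=F, B2=F, B3=F, B4=F
test 2 (g=2, t=5, v=6) fires B1->T, B4->T, B5->F; hits B1=T, B4=T, B5=F
test 3 (g=3, t=4, v=5) fires B1->F, B2->F, B3->F, B4->F; hits B1=F, B2=F, B3=F, B4=F
test 4 (g=3, t=5, v=3) fires B1->F, B2->F, B3->T, B4->F; hits B1=F, B2=F, B3=T, B4=F
test 5 (g=1, t=7, v=3) fires B1->F, B2->T, B4->T, B5->T; hits B1=F, B2=T, B4=T, B5=T
test 6 (g=1, t=7, v=6) fires B1->T, B4->T, B5->T; hits B1=T, B4=T, B5=T
test 7 (g=3, t=7, v=5) fires B1->F, B2->T, B4->F; hits B1=F, B2=T, B4=F
union over all inputs: B1=T, B1=F, B2=T, B2=F, B3=T, B3=F, B4=T, B4=F, B5=T, B5=F (10 outcomes)
every size-1 subset falls short of the 10 outcomes (best: 4/10)
every size-2 subset falls short of the 10 outcomes (best: 7/10)
every size-3 subset falls short of the 10 outcomes (best: 9/10)
inputs {1, 2, 4, 5} (size 4) cover everything; no size-4 subset with a lexicographically smaller index list covers all 10

Answer: 1, 2, 4, 5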